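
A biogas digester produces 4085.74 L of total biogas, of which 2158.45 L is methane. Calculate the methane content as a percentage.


CH4% = V_CH4 / V_total * 100
= 2158.45 / 4085.74 * 100
= 52.8289%

52.8289%


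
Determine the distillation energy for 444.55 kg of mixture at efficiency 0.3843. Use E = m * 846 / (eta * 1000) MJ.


E = m * 846 / (eta * 1000)
= 444.55 * 846 / (0.3843 * 1000)
= 978.6347 MJ

978.6347 MJ


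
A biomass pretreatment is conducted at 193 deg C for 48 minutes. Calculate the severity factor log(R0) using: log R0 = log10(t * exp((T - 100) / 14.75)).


logR0 = log10(t * exp((T - 100) / 14.75))
= log10(48 * exp((193 - 100) / 14.75))
= 4.4195

4.4195


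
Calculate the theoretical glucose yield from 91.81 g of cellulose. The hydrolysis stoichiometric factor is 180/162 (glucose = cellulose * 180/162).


glucose = cellulose * 180/162
= 91.81 * 180/162
= 102.0111 g

102.0111 g


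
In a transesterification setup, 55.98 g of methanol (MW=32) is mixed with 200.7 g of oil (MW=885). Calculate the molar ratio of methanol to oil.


Molar ratio = n_MeOH / n_oil = (MeOH/32) / (oil/885) = (MeOH * 885) / (32 * oil)
= (55.98 * 885) / (32 * 200.7)
= 7.7140

7.7140


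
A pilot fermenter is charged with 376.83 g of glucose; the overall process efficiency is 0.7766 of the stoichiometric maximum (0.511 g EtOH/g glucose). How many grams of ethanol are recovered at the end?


Actual ethanol: m = 0.511 * 376.83 * 0.7766
m = 149.5422 g

149.5422 g


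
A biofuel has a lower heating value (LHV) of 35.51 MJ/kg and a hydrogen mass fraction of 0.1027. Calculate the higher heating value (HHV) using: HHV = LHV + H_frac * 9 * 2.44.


HHV = LHV + H_frac * 9 * 2.44
= 35.51 + 0.1027 * 9 * 2.44
= 37.7653 MJ/kg

37.7653 MJ/kg


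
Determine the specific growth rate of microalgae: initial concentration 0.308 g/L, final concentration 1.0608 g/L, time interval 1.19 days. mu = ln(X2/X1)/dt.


mu = ln(X2/X1) / dt
= ln(1.0608/0.308) / 1.19
= 1.0392 per day

1.0392 per day


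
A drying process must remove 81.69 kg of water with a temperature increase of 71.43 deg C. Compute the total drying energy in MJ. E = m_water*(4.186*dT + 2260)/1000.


E = m_water * (4.186 * dT + 2260) / 1000
= 81.69 * (4.186 * 71.43 + 2260) / 1000
= 209.0452 MJ

209.0452 MJ


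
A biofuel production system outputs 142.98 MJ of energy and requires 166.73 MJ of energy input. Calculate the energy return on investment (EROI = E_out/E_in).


EROI = E_out / E_in
= 142.98 / 166.73
= 0.8576

0.8576


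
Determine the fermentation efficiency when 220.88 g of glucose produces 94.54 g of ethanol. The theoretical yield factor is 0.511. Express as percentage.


Fermentation efficiency = (actual / (0.511 * glucose)) * 100
= (94.54 / (0.511 * 220.88)) * 100
= 83.7603%

83.7603%


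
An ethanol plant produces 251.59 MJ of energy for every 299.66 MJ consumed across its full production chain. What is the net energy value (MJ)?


NEV = E_out - E_in
= 251.59 - 299.66
= -48.0700 MJ

-48.0700 MJ


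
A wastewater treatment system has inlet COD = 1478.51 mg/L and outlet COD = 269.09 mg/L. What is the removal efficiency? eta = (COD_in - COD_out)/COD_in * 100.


eta = (COD_in - COD_out) / COD_in * 100
= (1478.51 - 269.09) / 1478.51 * 100
= 81.7999%

81.7999%


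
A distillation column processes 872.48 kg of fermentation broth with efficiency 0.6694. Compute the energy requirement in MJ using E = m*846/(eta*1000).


E = m * 846 / (eta * 1000)
= 872.48 * 846 / (0.6694 * 1000)
= 1102.6562 MJ

1102.6562 MJ


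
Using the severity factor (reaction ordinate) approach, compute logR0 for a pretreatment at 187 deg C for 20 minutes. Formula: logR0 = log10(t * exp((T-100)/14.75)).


logR0 = log10(t * exp((T - 100) / 14.75))
= log10(20 * exp((187 - 100) / 14.75))
= 3.8626

3.8626


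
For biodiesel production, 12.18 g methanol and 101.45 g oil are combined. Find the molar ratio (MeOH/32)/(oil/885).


Molar ratio = n_MeOH / n_oil = (MeOH/32) / (oil/885) = (MeOH * 885) / (32 * oil)
= (12.18 * 885) / (32 * 101.45)
= 3.3204

3.3204


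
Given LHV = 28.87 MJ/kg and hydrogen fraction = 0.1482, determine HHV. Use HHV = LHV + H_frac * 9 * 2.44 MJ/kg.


HHV = LHV + H_frac * 9 * 2.44
= 28.87 + 0.1482 * 9 * 2.44
= 32.1245 MJ/kg

32.1245 MJ/kg


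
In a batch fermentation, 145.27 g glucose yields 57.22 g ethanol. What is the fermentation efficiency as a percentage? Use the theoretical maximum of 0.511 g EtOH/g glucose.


Fermentation efficiency = (actual / (0.511 * glucose)) * 100
= (57.22 / (0.511 * 145.27)) * 100
= 77.0817%

77.0817%


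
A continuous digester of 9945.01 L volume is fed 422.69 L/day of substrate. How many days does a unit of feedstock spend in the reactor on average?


HRT = V / Q
= 9945.01 / 422.69
= 23.5279 days

23.5279 days


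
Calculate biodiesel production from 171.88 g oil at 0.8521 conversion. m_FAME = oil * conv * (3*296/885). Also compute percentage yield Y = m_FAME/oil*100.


m_FAME = oil * conv * (3 * 296 / 885) = oil * conv * (888/885)
= 171.88 * 0.8521 * 888 / 885
= 146.9554 g
Y = m_FAME / oil * 100 = conv * (888/885) * 100
= 0.8521 * 888 / 885 * 100
= 85.50%

146.9554 g FAME; Y = 85.50%


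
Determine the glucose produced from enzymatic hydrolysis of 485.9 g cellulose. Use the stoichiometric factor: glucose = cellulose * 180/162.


glucose = cellulose * 180/162
= 485.9 * 180/162
= 539.8889 g

539.8889 g


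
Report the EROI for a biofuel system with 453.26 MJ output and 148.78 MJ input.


EROI = E_out / E_in
= 453.26 / 148.78
= 3.0465

3.0465


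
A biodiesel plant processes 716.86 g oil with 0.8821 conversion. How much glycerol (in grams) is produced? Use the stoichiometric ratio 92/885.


glycerol = oil * conv * (92/885)
= 716.86 * 0.8821 * 92 / 885
= 65.7350 g

65.7350 g


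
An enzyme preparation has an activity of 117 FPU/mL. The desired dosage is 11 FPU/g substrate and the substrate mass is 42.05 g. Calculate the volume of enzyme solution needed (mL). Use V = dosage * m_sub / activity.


V = dosage * m_sub / activity
V = 11 * 42.05 / 117
V = 3.9534 mL

3.9534 mL


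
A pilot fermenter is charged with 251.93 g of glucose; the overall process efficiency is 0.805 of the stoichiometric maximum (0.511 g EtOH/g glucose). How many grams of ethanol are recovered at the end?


Actual ethanol: m = 0.511 * 251.93 * 0.805
m = 103.6327 g

103.6327 g


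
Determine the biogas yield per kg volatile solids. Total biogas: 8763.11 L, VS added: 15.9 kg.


Y = V / VS
= 8763.11 / 15.9
= 551.1390 L/kg VS

551.1390 L/kg VS


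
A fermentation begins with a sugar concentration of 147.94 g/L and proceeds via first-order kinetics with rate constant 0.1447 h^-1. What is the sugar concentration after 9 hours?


S = S0 * exp(-k * t)
S = 147.94 * exp(-0.1447 * 9)
S = 40.2257 g/L

40.2257 g/L


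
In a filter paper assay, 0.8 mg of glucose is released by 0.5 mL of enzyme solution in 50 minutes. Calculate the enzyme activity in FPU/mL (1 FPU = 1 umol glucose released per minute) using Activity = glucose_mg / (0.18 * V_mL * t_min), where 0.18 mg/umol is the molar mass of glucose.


Activity = glucose_mg / (0.18 mg/umol * V_mL * t_min)
= 0.8 / (0.18 * 0.5 * 50)
= 0.1778 FPU/mL

0.1778 FPU/mL


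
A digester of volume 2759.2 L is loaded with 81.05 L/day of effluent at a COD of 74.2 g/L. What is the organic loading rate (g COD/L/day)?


OLR = Q * S / V
= 81.05 * 74.2 / 2759.2
= 2.1796 g/L/day

2.1796 g/L/day


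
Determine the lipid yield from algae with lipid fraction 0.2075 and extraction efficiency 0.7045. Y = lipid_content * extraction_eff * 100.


Y = lipid_content * extraction_eff * 100
= 0.2075 * 0.7045 * 100
= 14.6184%

14.6184%


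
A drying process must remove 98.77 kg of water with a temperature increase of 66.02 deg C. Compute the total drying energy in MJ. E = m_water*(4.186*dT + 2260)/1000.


E = m_water * (4.186 * dT + 2260) / 1000
= 98.77 * (4.186 * 66.02 + 2260) / 1000
= 250.5162 MJ

250.5162 MJ


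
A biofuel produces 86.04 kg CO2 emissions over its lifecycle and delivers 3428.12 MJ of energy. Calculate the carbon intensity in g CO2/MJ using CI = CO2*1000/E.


CI = CO2 * 1000 / E
= 86.04 * 1000 / 3428.12
= 25.0983 g CO2/MJ

25.0983 g CO2/MJ


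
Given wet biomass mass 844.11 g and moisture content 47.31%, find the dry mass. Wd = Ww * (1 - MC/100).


Wd = Ww * (1 - MC/100)
= 844.11 * (1 - 47.31/100)
= 444.7616 g

444.7616 g


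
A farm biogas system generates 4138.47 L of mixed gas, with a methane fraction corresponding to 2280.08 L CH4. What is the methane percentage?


CH4% = V_CH4 / V_total * 100
= 2280.08 / 4138.47 * 100
= 55.0948%

55.0948%


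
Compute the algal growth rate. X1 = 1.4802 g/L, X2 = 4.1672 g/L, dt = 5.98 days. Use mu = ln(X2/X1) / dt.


mu = ln(X2/X1) / dt
= ln(4.1672/1.4802) / 5.98
= 0.1731 per day

0.1731 per day


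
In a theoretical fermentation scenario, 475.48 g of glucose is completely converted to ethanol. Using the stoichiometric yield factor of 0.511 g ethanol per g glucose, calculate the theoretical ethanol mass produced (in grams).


Theoretical ethanol yield: m_EtOH = 0.511 * m_glucose
m_EtOH = 0.511 * 475.48 = 242.9703 g

242.9703 g


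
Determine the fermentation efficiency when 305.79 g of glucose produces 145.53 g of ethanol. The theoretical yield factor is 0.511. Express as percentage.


Fermentation efficiency = (actual / (0.511 * glucose)) * 100
= (145.53 / (0.511 * 305.79)) * 100
= 93.1340%

93.1340%


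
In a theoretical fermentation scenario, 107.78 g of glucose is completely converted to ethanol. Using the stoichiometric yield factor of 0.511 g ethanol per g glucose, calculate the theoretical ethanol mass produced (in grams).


Theoretical ethanol yield: m_EtOH = 0.511 * m_glucose
m_EtOH = 0.511 * 107.78 = 55.0756 g

55.0756 g


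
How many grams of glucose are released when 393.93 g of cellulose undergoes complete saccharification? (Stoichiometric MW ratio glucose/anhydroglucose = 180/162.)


glucose = cellulose * 180/162
= 393.93 * 180/162
= 437.7000 g

437.7000 g


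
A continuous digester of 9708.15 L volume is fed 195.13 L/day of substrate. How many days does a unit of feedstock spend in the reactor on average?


HRT = V / Q
= 9708.15 / 195.13
= 49.7522 days

49.7522 days


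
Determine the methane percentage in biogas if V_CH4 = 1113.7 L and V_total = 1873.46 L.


CH4% = V_CH4 / V_total * 100
= 1113.7 / 1873.46 * 100
= 59.4462%

59.4462%


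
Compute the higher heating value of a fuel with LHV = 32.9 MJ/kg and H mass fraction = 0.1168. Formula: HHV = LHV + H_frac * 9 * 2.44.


HHV = LHV + H_frac * 9 * 2.44
= 32.9 + 0.1168 * 9 * 2.44
= 35.4649 MJ/kg

35.4649 MJ/kg


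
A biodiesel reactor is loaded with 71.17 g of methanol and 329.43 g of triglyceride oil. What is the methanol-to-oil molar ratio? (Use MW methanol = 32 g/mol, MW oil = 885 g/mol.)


Molar ratio = n_MeOH / n_oil = (MeOH/32) / (oil/885) = (MeOH * 885) / (32 * oil)
= (71.17 * 885) / (32 * 329.43)
= 5.9749

5.9749


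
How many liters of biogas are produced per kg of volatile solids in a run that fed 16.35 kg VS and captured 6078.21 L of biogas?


Y = V / VS
= 6078.21 / 16.35
= 371.7560 L/kg VS

371.7560 L/kg VS


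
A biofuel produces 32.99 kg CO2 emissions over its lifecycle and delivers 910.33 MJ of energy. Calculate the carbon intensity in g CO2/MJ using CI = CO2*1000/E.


CI = CO2 * 1000 / E
= 32.99 * 1000 / 910.33
= 36.2396 g CO2/MJ

36.2396 g CO2/MJ


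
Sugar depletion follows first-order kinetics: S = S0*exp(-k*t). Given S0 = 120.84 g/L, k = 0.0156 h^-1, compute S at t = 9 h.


S = S0 * exp(-k * t)
S = 120.84 * exp(-0.0156 * 9)
S = 105.0112 g/L

105.0112 g/L


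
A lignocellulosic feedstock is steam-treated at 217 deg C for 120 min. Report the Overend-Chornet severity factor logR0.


logR0 = log10(t * exp((T - 100) / 14.75))
= log10(120 * exp((217 - 100) / 14.75))
= 5.5241

5.5241


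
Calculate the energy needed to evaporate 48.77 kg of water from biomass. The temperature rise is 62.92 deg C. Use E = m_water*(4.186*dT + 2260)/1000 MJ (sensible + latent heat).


E = m_water * (4.186 * dT + 2260) / 1000
= 48.77 * (4.186 * 62.92 + 2260) / 1000
= 123.0654 MJ

123.0654 MJ


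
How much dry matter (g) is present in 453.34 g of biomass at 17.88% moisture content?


Wd = Ww * (1 - MC/100)
= 453.34 * (1 - 17.88/100)
= 372.2828 g

372.2828 g


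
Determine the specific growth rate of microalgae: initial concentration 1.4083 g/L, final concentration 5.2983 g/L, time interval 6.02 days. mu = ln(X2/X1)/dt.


mu = ln(X2/X1) / dt
= ln(5.2983/1.4083) / 6.02
= 0.2201 per day

0.2201 per day


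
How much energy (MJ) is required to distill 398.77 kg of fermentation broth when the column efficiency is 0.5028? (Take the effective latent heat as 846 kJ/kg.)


E = m * 846 / (eta * 1000)
= 398.77 * 846 / (0.5028 * 1000)
= 670.9615 MJ

670.9615 MJ


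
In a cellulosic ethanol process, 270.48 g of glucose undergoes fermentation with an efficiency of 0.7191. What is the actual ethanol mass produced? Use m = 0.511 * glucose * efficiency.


Actual ethanol: m = 0.511 * 270.48 * 0.7191
m = 99.3906 g

99.3906 g


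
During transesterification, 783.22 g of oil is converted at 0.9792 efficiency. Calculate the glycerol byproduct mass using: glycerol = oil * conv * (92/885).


glycerol = oil * conv * (92/885)
= 783.22 * 0.9792 * 92 / 885
= 79.7260 g

79.7260 g


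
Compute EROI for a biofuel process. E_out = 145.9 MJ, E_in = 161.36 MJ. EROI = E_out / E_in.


EROI = E_out / E_in
= 145.9 / 161.36
= 0.9042

0.9042


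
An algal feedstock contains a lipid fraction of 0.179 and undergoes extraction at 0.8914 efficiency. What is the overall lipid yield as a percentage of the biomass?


Y = lipid_content * extraction_eff * 100
= 0.179 * 0.8914 * 100
= 15.9561%

15.9561%


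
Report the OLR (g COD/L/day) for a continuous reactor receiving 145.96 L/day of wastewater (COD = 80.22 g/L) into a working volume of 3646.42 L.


OLR = Q * S / V
= 145.96 * 80.22 / 3646.42
= 3.2111 g/L/day

3.2111 g/L/day


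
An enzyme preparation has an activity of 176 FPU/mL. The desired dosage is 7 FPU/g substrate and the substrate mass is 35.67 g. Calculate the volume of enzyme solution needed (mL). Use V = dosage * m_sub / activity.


V = dosage * m_sub / activity
V = 7 * 35.67 / 176
V = 1.4187 mL

1.4187 mL


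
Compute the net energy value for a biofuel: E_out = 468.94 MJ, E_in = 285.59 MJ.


NEV = E_out - E_in
= 468.94 - 285.59
= 183.3500 MJ

183.3500 MJ


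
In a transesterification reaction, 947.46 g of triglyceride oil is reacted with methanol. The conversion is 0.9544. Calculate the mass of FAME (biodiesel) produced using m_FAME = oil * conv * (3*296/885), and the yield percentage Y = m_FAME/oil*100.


m_FAME = oil * conv * (3 * 296 / 885) = oil * conv * (888/885)
= 947.46 * 0.9544 * 888 / 885
= 907.3211 g
Y = m_FAME / oil * 100 = conv * (888/885) * 100
= 0.9544 * 888 / 885 * 100
= 95.76%

907.3211 g FAME; Y = 95.76%


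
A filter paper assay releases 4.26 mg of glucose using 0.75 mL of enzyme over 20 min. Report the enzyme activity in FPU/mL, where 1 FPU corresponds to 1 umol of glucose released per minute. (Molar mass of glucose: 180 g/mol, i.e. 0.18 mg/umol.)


Activity = glucose_mg / (0.18 mg/umol * V_mL * t_min)
= 4.26 / (0.18 * 0.75 * 20)
= 1.5778 FPU/mL

1.5778 FPU/mL


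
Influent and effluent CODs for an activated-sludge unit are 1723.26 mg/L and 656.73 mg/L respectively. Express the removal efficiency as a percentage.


eta = (COD_in - COD_out) / COD_in * 100
= (1723.26 - 656.73) / 1723.26 * 100
= 61.8903%

61.8903%


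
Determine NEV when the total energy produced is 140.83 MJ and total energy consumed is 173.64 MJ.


NEV = E_out - E_in
= 140.83 - 173.64
= -32.8100 MJ

-32.8100 MJ


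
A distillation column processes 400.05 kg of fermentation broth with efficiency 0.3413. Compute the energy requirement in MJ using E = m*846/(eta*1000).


E = m * 846 / (eta * 1000)
= 400.05 * 846 / (0.3413 * 1000)
= 991.6270 MJ

991.6270 MJ


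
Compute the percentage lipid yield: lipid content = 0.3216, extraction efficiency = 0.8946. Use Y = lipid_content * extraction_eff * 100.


Y = lipid_content * extraction_eff * 100
= 0.3216 * 0.8946 * 100
= 28.7703%

28.7703%


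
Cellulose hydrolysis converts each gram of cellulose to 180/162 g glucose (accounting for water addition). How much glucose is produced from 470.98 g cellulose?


glucose = cellulose * 180/162
= 470.98 * 180/162
= 523.3111 g

523.3111 g


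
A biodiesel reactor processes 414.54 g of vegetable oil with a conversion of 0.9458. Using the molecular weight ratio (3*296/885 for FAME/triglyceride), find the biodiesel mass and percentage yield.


m_FAME = oil * conv * (3 * 296 / 885) = oil * conv * (888/885)
= 414.54 * 0.9458 * 888 / 885
= 393.4010 g
Y = m_FAME / oil * 100 = conv * (888/885) * 100
= 0.9458 * 888 / 885 * 100
= 94.90%

393.4010 g FAME; Y = 94.90%


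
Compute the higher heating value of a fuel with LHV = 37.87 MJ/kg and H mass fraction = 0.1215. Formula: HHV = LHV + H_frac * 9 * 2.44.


HHV = LHV + H_frac * 9 * 2.44
= 37.87 + 0.1215 * 9 * 2.44
= 40.5381 MJ/kg

40.5381 MJ/kg


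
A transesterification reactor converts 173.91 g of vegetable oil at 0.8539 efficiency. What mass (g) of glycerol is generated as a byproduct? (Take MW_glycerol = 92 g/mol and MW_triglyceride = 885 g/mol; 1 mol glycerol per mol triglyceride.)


glycerol = oil * conv * (92/885)
= 173.91 * 0.8539 * 92 / 885
= 15.4375 g

15.4375 g


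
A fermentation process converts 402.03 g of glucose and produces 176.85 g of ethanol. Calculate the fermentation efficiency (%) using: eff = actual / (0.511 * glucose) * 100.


Fermentation efficiency = (actual / (0.511 * glucose)) * 100
= (176.85 / (0.511 * 402.03)) * 100
= 86.0846%

86.0846%


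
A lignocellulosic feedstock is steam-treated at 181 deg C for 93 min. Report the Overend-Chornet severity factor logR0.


logR0 = log10(t * exp((T - 100) / 14.75))
= log10(93 * exp((181 - 100) / 14.75))
= 4.3534

4.3534


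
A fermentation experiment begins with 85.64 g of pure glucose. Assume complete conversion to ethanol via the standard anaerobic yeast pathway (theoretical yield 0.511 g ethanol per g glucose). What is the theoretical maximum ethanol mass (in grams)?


Theoretical ethanol yield: m_EtOH = 0.511 * m_glucose
m_EtOH = 0.511 * 85.64 = 43.7620 g

43.7620 g


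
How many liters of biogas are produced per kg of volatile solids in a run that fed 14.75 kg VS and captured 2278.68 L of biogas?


Y = V / VS
= 2278.68 / 14.75
= 154.4868 L/kg VS

154.4868 L/kg VS


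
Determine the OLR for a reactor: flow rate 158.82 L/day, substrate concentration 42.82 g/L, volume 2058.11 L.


OLR = Q * S / V
= 158.82 * 42.82 / 2058.11
= 3.3043 g/L/day

3.3043 g/L/day


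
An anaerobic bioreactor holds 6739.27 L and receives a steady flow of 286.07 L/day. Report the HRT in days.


HRT = V / Q
= 6739.27 / 286.07
= 23.5581 days

23.5581 days


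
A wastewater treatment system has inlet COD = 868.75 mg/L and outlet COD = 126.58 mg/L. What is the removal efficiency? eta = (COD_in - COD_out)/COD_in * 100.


eta = (COD_in - COD_out) / COD_in * 100
= (868.75 - 126.58) / 868.75 * 100
= 85.4296%

85.4296%


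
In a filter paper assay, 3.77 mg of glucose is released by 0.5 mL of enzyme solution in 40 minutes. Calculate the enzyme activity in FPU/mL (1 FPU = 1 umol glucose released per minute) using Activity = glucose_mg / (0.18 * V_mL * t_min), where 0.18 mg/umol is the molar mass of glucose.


Activity = glucose_mg / (0.18 mg/umol * V_mL * t_min)
= 3.77 / (0.18 * 0.5 * 40)
= 1.0472 FPU/mL

1.0472 FPU/mL


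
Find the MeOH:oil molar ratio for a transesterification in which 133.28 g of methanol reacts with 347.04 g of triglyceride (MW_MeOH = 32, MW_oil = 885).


Molar ratio = n_MeOH / n_oil = (MeOH/32) / (oil/885) = (MeOH * 885) / (32 * oil)
= (133.28 * 885) / (32 * 347.04)
= 10.6213

10.6213


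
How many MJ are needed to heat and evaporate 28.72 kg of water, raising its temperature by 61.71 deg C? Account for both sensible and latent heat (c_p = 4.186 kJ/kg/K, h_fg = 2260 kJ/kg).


E = m_water * (4.186 * dT + 2260) / 1000
= 28.72 * (4.186 * 61.71 + 2260) / 1000
= 72.3261 MJ

72.3261 MJ


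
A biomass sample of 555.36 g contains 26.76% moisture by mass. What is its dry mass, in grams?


Wd = Ww * (1 - MC/100)
= 555.36 * (1 - 26.76/100)
= 406.7457 g

406.7457 g


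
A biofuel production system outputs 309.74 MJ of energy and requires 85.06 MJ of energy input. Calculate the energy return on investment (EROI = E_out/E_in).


EROI = E_out / E_in
= 309.74 / 85.06
= 3.6414

3.6414


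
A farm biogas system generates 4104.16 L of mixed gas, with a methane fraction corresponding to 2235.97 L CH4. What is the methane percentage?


CH4% = V_CH4 / V_total * 100
= 2235.97 / 4104.16 * 100
= 54.4806%

54.4806%


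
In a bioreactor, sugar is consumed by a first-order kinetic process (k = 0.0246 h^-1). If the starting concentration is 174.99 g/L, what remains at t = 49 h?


S = S0 * exp(-k * t)
S = 174.99 * exp(-0.0246 * 49)
S = 52.4221 g/L

52.4221 g/L


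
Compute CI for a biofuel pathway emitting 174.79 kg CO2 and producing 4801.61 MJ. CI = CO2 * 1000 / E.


CI = CO2 * 1000 / E
= 174.79 * 1000 / 4801.61
= 36.4024 g CO2/MJ

36.4024 g CO2/MJ


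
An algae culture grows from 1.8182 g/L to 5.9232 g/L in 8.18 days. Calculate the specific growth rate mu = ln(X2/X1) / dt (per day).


mu = ln(X2/X1) / dt
= ln(5.9232/1.8182) / 8.18
= 0.1444 per day

0.1444 per day


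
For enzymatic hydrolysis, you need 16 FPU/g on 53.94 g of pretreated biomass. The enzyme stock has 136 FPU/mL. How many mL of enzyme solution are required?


V = dosage * m_sub / activity
V = 16 * 53.94 / 136
V = 6.3459 mL

6.3459 mL


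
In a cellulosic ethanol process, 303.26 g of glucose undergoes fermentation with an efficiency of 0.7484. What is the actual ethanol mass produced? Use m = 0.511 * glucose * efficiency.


Actual ethanol: m = 0.511 * 303.26 * 0.7484
m = 115.9764 g

115.9764 g


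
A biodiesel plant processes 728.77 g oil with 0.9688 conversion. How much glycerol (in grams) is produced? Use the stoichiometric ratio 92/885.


glycerol = oil * conv * (92/885)
= 728.77 * 0.9688 * 92 / 885
= 73.3955 g

73.3955 g


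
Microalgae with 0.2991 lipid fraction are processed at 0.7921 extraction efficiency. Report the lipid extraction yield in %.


Y = lipid_content * extraction_eff * 100
= 0.2991 * 0.7921 * 100
= 23.6917%

23.6917%


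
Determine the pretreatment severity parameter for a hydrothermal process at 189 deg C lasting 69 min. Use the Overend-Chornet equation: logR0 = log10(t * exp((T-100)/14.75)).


logR0 = log10(t * exp((T - 100) / 14.75))
= log10(69 * exp((189 - 100) / 14.75))
= 4.4593

4.4593


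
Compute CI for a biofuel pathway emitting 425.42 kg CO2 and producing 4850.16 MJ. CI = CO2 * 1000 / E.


CI = CO2 * 1000 / E
= 425.42 * 1000 / 4850.16
= 87.7126 g CO2/MJ

87.7126 g CO2/MJ


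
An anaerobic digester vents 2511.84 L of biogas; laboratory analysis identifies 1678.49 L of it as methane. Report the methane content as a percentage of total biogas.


CH4% = V_CH4 / V_total * 100
= 1678.49 / 2511.84 * 100
= 66.8231%

66.8231%


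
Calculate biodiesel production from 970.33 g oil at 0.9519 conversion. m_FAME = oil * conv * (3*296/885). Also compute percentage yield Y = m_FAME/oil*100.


m_FAME = oil * conv * (3 * 296 / 885) = oil * conv * (888/885)
= 970.33 * 0.9519 * 888 / 885
= 926.7882 g
Y = m_FAME / oil * 100 = conv * (888/885) * 100
= 0.9519 * 888 / 885 * 100
= 95.51%

926.7882 g FAME; Y = 95.51%


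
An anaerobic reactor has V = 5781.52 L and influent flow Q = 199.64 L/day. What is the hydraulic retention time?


HRT = V / Q
= 5781.52 / 199.64
= 28.9597 days

28.9597 days


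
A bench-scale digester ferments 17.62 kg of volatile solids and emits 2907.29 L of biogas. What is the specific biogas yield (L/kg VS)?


Y = V / VS
= 2907.29 / 17.62
= 164.9994 L/kg VS

164.9994 L/kg VS


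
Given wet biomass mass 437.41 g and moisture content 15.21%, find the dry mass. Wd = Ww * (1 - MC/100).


Wd = Ww * (1 - MC/100)
= 437.41 * (1 - 15.21/100)
= 370.8799 g

370.8799 g


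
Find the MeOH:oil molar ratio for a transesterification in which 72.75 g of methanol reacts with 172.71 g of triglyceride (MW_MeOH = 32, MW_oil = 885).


Molar ratio = n_MeOH / n_oil = (MeOH/32) / (oil/885) = (MeOH * 885) / (32 * oil)
= (72.75 * 885) / (32 * 172.71)
= 11.6495

11.6495


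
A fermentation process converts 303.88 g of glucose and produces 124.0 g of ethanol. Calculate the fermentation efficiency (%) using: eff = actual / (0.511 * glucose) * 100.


Fermentation efficiency = (actual / (0.511 * glucose)) * 100
= (124.0 / (0.511 * 303.88)) * 100
= 79.8544%

79.8544%


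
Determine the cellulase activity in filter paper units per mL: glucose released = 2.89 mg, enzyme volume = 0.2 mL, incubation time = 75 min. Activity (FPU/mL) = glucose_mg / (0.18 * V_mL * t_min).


Activity = glucose_mg / (0.18 mg/umol * V_mL * t_min)
= 2.89 / (0.18 * 0.2 * 75)
= 1.0704 FPU/mL

1.0704 FPU/mL


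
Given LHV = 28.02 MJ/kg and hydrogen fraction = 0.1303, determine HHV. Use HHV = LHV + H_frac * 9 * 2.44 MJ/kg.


HHV = LHV + H_frac * 9 * 2.44
= 28.02 + 0.1303 * 9 * 2.44
= 30.8814 MJ/kg

30.8814 MJ/kg


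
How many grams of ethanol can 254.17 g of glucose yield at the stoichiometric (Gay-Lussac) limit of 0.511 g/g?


Theoretical ethanol yield: m_EtOH = 0.511 * m_glucose
m_EtOH = 0.511 * 254.17 = 129.8809 g

129.8809 g


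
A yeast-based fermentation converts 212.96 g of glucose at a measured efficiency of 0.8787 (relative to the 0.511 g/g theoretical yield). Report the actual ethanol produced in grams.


Actual ethanol: m = 0.511 * 212.96 * 0.8787
m = 95.6224 g

95.6224 g


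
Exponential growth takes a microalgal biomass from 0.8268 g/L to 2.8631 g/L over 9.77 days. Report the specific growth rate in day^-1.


mu = ln(X2/X1) / dt
= ln(2.8631/0.8268) / 9.77
= 0.1271 per day

0.1271 per day


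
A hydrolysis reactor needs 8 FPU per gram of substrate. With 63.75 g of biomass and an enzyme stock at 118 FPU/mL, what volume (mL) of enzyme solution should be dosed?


V = dosage * m_sub / activity
V = 8 * 63.75 / 118
V = 4.3220 mL

4.3220 mL


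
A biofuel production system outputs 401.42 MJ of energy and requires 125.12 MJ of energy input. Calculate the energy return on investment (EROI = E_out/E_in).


EROI = E_out / E_in
= 401.42 / 125.12
= 3.2083

3.2083


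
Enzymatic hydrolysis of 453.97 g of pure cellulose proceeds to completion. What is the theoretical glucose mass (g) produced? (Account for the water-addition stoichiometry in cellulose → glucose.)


glucose = cellulose * 180/162
= 453.97 * 180/162
= 504.4111 g

504.4111 g


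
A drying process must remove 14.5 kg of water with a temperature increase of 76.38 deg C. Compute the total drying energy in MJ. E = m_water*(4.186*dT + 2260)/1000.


E = m_water * (4.186 * dT + 2260) / 1000
= 14.5 * (4.186 * 76.38 + 2260) / 1000
= 37.4060 MJ

37.4060 MJ


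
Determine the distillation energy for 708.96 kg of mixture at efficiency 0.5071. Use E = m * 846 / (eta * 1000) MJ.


E = m * 846 / (eta * 1000)
= 708.96 * 846 / (0.5071 * 1000)
= 1182.7651 MJ

1182.7651 MJ


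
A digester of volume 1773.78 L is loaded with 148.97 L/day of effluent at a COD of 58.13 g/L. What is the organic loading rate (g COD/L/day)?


OLR = Q * S / V
= 148.97 * 58.13 / 1773.78
= 4.8820 g/L/day

4.8820 g/L/day


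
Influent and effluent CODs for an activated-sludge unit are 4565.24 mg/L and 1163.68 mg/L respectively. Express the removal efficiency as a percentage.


eta = (COD_in - COD_out) / COD_in * 100
= (4565.24 - 1163.68) / 4565.24 * 100
= 74.5100%

74.5100%


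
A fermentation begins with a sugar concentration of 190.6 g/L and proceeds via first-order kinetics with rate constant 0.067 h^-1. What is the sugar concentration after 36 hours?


S = S0 * exp(-k * t)
S = 190.6 * exp(-0.067 * 36)
S = 17.0846 g/L

17.0846 g/L


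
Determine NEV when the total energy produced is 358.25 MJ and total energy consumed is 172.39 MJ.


NEV = E_out - E_in
= 358.25 - 172.39
= 185.8600 MJ

185.8600 MJ


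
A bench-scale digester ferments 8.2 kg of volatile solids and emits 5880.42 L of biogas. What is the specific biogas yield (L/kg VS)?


Y = V / VS
= 5880.42 / 8.2
= 717.1244 L/kg VS

717.1244 L/kg VS


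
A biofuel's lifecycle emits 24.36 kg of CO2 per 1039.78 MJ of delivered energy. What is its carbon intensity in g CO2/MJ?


CI = CO2 * 1000 / E
= 24.36 * 1000 / 1039.78
= 23.4280 g CO2/MJ

23.4280 g CO2/MJ


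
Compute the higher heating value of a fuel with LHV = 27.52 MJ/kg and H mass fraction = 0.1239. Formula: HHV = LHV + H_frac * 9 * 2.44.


HHV = LHV + H_frac * 9 * 2.44
= 27.52 + 0.1239 * 9 * 2.44
= 30.2408 MJ/kg

30.2408 MJ/kg


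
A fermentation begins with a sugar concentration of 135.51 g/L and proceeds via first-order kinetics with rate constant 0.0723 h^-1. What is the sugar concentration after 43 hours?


S = S0 * exp(-k * t)
S = 135.51 * exp(-0.0723 * 43)
S = 6.0505 g/L

6.0505 g/L


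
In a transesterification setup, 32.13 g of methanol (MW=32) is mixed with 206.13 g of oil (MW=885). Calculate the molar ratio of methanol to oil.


Molar ratio = n_MeOH / n_oil = (MeOH/32) / (oil/885) = (MeOH * 885) / (32 * oil)
= (32.13 * 885) / (32 * 206.13)
= 4.3108

4.3108


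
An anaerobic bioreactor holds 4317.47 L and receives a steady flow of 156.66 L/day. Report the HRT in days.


HRT = V / Q
= 4317.47 / 156.66
= 27.5595 days

27.5595 days


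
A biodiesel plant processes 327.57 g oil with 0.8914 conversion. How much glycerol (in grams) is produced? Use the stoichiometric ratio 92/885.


glycerol = oil * conv * (92/885)
= 327.57 * 0.8914 * 92 / 885
= 30.3544 g

30.3544 g


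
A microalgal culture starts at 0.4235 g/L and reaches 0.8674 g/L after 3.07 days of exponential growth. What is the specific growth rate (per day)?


mu = ln(X2/X1) / dt
= ln(0.8674/0.4235) / 3.07
= 0.2335 per day

0.2335 per day


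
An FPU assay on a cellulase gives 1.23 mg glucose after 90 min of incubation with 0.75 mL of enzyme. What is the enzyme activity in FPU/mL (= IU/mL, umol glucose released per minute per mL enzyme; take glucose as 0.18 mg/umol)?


Activity = glucose_mg / (0.18 mg/umol * V_mL * t_min)
= 1.23 / (0.18 * 0.75 * 90)
= 0.1012 FPU/mL

0.1012 FPU/mL


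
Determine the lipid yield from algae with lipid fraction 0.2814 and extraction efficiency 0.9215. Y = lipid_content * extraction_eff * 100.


Y = lipid_content * extraction_eff * 100
= 0.2814 * 0.9215 * 100
= 25.9310%

25.9310%


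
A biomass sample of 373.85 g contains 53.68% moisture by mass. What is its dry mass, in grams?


Wd = Ww * (1 - MC/100)
= 373.85 * (1 - 53.68/100)
= 173.1673 g

173.1673 g


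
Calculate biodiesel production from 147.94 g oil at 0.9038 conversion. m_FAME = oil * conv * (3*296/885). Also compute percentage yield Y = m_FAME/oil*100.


m_FAME = oil * conv * (3 * 296 / 885) = oil * conv * (888/885)
= 147.94 * 0.9038 * 888 / 885
= 134.1614 g
Y = m_FAME / oil * 100 = conv * (888/885) * 100
= 0.9038 * 888 / 885 * 100
= 90.69%

134.1614 g FAME; Y = 90.69%


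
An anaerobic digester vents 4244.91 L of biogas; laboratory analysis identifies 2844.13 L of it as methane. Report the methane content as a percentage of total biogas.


CH4% = V_CH4 / V_total * 100
= 2844.13 / 4244.91 * 100
= 67.0009%

67.0009%


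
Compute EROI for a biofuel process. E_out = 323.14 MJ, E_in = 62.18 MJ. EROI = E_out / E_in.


EROI = E_out / E_in
= 323.14 / 62.18
= 5.1968

5.1968


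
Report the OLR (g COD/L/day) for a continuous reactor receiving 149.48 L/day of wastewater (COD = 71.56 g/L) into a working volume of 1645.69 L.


OLR = Q * S / V
= 149.48 * 71.56 / 1645.69
= 6.4999 g/L/day

6.4999 g/L/day


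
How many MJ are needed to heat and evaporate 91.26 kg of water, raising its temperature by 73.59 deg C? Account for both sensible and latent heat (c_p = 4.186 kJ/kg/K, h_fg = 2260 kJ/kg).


E = m_water * (4.186 * dT + 2260) / 1000
= 91.26 * (4.186 * 73.59 + 2260) / 1000
= 234.3600 MJ

234.3600 MJ


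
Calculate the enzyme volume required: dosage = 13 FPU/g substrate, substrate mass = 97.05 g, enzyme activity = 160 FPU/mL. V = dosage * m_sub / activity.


V = dosage * m_sub / activity
V = 13 * 97.05 / 160
V = 7.8853 mL

7.8853 mL


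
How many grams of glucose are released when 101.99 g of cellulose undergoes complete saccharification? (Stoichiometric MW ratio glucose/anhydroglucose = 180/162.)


glucose = cellulose * 180/162
= 101.99 * 180/162
= 113.3222 g

113.3222 g


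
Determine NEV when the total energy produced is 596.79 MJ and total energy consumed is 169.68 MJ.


NEV = E_out - E_in
= 596.79 - 169.68
= 427.1100 MJ

427.1100 MJ


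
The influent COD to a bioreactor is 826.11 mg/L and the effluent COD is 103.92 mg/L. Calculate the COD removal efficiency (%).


eta = (COD_in - COD_out) / COD_in * 100
= (826.11 - 103.92) / 826.11 * 100
= 87.4206%

87.4206%


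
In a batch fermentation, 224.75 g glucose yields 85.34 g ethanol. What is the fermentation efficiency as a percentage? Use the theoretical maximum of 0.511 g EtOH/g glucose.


Fermentation efficiency = (actual / (0.511 * glucose)) * 100
= (85.34 / (0.511 * 224.75)) * 100
= 74.3074%

74.3074%


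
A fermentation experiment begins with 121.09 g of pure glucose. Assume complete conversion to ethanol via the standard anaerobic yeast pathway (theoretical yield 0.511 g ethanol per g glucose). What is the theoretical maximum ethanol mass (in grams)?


Theoretical ethanol yield: m_EtOH = 0.511 * m_glucose
m_EtOH = 0.511 * 121.09 = 61.8770 g

61.8770 g


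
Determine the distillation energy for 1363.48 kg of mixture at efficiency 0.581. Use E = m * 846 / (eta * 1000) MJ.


E = m * 846 / (eta * 1000)
= 1363.48 * 846 / (0.581 * 1000)
= 1985.3771 MJ

1985.3771 MJ


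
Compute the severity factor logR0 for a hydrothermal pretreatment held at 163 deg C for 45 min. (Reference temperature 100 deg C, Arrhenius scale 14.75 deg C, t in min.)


logR0 = log10(t * exp((T - 100) / 14.75))
= log10(45 * exp((163 - 100) / 14.75))
= 3.5082

3.5082


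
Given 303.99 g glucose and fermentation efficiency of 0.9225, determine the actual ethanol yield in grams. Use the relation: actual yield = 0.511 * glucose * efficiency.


Actual ethanol: m = 0.511 * 303.99 * 0.9225
m = 143.3001 g

143.3001 g


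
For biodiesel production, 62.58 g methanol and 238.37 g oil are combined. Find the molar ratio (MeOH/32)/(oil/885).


Molar ratio = n_MeOH / n_oil = (MeOH/32) / (oil/885) = (MeOH * 885) / (32 * oil)
= (62.58 * 885) / (32 * 238.37)
= 7.2607

7.2607


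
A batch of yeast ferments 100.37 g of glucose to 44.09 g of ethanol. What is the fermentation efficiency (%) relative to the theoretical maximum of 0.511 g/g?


Fermentation efficiency = (actual / (0.511 * glucose)) * 100
= (44.09 / (0.511 * 100.37)) * 100
= 85.9637%

85.9637%


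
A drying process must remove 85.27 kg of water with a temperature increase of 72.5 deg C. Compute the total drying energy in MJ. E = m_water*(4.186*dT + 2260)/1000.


E = m_water * (4.186 * dT + 2260) / 1000
= 85.27 * (4.186 * 72.5 + 2260) / 1000
= 218.5884 MJ

218.5884 MJ


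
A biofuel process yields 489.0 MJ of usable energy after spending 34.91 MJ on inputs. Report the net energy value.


NEV = E_out - E_in
= 489.0 - 34.91
= 454.0900 MJ

454.0900 MJ


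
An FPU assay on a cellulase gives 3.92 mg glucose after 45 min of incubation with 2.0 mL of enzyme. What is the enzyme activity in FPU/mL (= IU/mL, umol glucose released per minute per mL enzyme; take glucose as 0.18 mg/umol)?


Activity = glucose_mg / (0.18 mg/umol * V_mL * t_min)
= 3.92 / (0.18 * 2.0 * 45)
= 0.2420 FPU/mL

0.2420 FPU/mL


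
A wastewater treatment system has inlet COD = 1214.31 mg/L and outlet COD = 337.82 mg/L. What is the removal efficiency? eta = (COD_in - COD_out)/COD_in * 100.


eta = (COD_in - COD_out) / COD_in * 100
= (1214.31 - 337.82) / 1214.31 * 100
= 72.1801%

72.1801%


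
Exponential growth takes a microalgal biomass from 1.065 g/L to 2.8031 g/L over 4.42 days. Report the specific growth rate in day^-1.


mu = ln(X2/X1) / dt
= ln(2.8031/1.065) / 4.42
= 0.2189 per day

0.2189 per day


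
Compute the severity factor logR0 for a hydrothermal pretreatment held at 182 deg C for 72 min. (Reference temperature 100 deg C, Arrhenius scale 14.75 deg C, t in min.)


logR0 = log10(t * exp((T - 100) / 14.75))
= log10(72 * exp((182 - 100) / 14.75))
= 4.2717

4.2717


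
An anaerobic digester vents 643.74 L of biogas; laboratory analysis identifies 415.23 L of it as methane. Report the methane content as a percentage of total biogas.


CH4% = V_CH4 / V_total * 100
= 415.23 / 643.74 * 100
= 64.5027%

64.5027%


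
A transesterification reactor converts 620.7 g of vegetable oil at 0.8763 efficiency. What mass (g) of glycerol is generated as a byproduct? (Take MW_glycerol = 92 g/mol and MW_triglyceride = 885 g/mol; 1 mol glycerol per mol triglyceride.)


glycerol = oil * conv * (92/885)
= 620.7 * 0.8763 * 92 / 885
= 56.5430 g

56.5430 g


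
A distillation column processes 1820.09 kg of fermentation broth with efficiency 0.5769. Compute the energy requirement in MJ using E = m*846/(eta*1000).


E = m * 846 / (eta * 1000)
= 1820.09 * 846 / (0.5769 * 1000)
= 2669.0867 MJ

2669.0867 MJ


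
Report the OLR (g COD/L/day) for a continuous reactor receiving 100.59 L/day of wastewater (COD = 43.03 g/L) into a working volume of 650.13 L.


OLR = Q * S / V
= 100.59 * 43.03 / 650.13
= 6.6577 g/L/day

6.6577 g/L/day


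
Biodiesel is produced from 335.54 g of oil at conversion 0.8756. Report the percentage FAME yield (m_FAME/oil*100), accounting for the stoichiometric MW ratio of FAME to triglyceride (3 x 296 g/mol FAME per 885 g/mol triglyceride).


m_FAME = oil * conv * (3 * 296 / 885) = oil * conv * (888/885)
= 335.54 * 0.8756 * 888 / 885
= 294.7948 g
Y = m_FAME / oil * 100 = conv * (888/885) * 100
= 0.8756 * 888 / 885 * 100
= 87.86%

87.86%


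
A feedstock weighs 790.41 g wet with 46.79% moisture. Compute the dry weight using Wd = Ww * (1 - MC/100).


Wd = Ww * (1 - MC/100)
= 790.41 * (1 - 46.79/100)
= 420.5772 g

420.5772 g


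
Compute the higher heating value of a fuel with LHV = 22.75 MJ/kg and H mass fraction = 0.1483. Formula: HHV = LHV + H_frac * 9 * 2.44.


HHV = LHV + H_frac * 9 * 2.44
= 22.75 + 0.1483 * 9 * 2.44
= 26.0067 MJ/kg

26.0067 MJ/kg


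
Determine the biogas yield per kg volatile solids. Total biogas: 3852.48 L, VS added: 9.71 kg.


Y = V / VS
= 3852.48 / 9.71
= 396.7539 L/kg VS

396.7539 L/kg VS


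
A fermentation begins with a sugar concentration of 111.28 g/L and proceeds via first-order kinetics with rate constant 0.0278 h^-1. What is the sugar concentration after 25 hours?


S = S0 * exp(-k * t)
S = 111.28 * exp(-0.0278 * 25)
S = 55.5370 g/L

55.5370 g/L


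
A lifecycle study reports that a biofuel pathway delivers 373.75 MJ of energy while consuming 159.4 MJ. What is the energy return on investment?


EROI = E_out / E_in
= 373.75 / 159.4
= 2.3447

2.3447


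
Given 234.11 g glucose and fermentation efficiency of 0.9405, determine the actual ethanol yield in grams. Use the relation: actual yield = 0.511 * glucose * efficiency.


Actual ethanol: m = 0.511 * 234.11 * 0.9405
m = 112.5122 g

112.5122 g
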